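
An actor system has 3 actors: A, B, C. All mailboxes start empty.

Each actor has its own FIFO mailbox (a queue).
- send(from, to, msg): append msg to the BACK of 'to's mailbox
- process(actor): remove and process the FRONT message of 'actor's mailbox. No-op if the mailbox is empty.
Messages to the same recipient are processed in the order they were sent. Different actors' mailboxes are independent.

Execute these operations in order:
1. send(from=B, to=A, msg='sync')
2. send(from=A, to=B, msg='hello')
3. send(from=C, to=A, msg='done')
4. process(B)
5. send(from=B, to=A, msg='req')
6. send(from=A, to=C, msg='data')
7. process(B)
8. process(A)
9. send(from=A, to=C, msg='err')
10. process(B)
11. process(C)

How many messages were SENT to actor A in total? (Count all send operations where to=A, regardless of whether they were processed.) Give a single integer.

Answer: 3

Derivation:
After 1 (send(from=B, to=A, msg='sync')): A:[sync] B:[] C:[]
After 2 (send(from=A, to=B, msg='hello')): A:[sync] B:[hello] C:[]
After 3 (send(from=C, to=A, msg='done')): A:[sync,done] B:[hello] C:[]
After 4 (process(B)): A:[sync,done] B:[] C:[]
After 5 (send(from=B, to=A, msg='req')): A:[sync,done,req] B:[] C:[]
After 6 (send(from=A, to=C, msg='data')): A:[sync,done,req] B:[] C:[data]
After 7 (process(B)): A:[sync,done,req] B:[] C:[data]
After 8 (process(A)): A:[done,req] B:[] C:[data]
After 9 (send(from=A, to=C, msg='err')): A:[done,req] B:[] C:[data,err]
After 10 (process(B)): A:[done,req] B:[] C:[data,err]
After 11 (process(C)): A:[done,req] B:[] C:[err]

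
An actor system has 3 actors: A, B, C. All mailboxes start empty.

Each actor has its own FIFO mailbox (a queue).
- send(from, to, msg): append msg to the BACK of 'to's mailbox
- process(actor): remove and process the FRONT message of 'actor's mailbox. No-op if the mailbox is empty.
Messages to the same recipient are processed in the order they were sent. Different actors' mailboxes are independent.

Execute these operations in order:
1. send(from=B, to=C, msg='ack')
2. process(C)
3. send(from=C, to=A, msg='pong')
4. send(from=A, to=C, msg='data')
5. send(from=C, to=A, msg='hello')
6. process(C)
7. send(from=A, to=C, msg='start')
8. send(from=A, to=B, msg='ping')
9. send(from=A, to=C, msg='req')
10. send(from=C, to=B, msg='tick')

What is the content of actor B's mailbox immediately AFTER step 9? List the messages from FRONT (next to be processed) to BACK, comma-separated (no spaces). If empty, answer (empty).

After 1 (send(from=B, to=C, msg='ack')): A:[] B:[] C:[ack]
After 2 (process(C)): A:[] B:[] C:[]
After 3 (send(from=C, to=A, msg='pong')): A:[pong] B:[] C:[]
After 4 (send(from=A, to=C, msg='data')): A:[pong] B:[] C:[data]
After 5 (send(from=C, to=A, msg='hello')): A:[pong,hello] B:[] C:[data]
After 6 (process(C)): A:[pong,hello] B:[] C:[]
After 7 (send(from=A, to=C, msg='start')): A:[pong,hello] B:[] C:[start]
After 8 (send(from=A, to=B, msg='ping')): A:[pong,hello] B:[ping] C:[start]
After 9 (send(from=A, to=C, msg='req')): A:[pong,hello] B:[ping] C:[start,req]

ping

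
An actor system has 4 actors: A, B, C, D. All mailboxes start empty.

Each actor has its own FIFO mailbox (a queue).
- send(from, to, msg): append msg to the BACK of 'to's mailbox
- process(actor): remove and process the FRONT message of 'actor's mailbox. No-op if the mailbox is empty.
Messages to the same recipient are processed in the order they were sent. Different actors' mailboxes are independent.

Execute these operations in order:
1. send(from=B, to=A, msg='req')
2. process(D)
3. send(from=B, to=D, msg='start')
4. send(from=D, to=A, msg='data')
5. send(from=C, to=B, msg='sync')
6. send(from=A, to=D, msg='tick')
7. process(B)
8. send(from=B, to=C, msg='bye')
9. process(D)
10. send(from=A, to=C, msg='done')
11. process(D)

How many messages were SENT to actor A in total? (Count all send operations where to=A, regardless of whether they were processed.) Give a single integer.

Answer: 2

Derivation:
After 1 (send(from=B, to=A, msg='req')): A:[req] B:[] C:[] D:[]
After 2 (process(D)): A:[req] B:[] C:[] D:[]
After 3 (send(from=B, to=D, msg='start')): A:[req] B:[] C:[] D:[start]
After 4 (send(from=D, to=A, msg='data')): A:[req,data] B:[] C:[] D:[start]
After 5 (send(from=C, to=B, msg='sync')): A:[req,data] B:[sync] C:[] D:[start]
After 6 (send(from=A, to=D, msg='tick')): A:[req,data] B:[sync] C:[] D:[start,tick]
After 7 (process(B)): A:[req,data] B:[] C:[] D:[start,tick]
After 8 (send(from=B, to=C, msg='bye')): A:[req,data] B:[] C:[bye] D:[start,tick]
After 9 (process(D)): A:[req,data] B:[] C:[bye] D:[tick]
After 10 (send(from=A, to=C, msg='done')): A:[req,data] B:[] C:[bye,done] D:[tick]
After 11 (process(D)): A:[req,data] B:[] C:[bye,done] D:[]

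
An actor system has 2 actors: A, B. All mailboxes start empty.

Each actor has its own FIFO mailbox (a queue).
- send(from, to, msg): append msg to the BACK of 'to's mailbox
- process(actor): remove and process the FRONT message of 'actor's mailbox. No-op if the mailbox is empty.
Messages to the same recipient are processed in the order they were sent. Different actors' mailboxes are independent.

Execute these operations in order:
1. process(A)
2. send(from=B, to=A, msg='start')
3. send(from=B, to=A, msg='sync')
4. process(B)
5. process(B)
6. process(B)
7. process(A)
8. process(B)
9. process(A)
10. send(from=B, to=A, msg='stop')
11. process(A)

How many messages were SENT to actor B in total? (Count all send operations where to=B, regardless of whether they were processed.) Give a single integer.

Answer: 0

Derivation:
After 1 (process(A)): A:[] B:[]
After 2 (send(from=B, to=A, msg='start')): A:[start] B:[]
After 3 (send(from=B, to=A, msg='sync')): A:[start,sync] B:[]
After 4 (process(B)): A:[start,sync] B:[]
After 5 (process(B)): A:[start,sync] B:[]
After 6 (process(B)): A:[start,sync] B:[]
After 7 (process(A)): A:[sync] B:[]
After 8 (process(B)): A:[sync] B:[]
After 9 (process(A)): A:[] B:[]
After 10 (send(from=B, to=A, msg='stop')): A:[stop] B:[]
After 11 (process(A)): A:[] B:[]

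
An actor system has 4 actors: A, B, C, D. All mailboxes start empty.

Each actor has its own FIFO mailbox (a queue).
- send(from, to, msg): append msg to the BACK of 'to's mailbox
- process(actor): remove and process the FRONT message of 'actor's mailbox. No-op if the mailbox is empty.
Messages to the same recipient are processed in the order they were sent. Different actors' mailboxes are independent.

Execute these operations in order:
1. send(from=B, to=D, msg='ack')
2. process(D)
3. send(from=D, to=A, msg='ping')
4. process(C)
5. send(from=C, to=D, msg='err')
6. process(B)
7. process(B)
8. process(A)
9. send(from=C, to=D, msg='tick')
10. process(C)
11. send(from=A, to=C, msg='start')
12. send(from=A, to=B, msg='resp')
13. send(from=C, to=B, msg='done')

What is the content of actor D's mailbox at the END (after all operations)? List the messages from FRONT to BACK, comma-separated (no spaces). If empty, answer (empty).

After 1 (send(from=B, to=D, msg='ack')): A:[] B:[] C:[] D:[ack]
After 2 (process(D)): A:[] B:[] C:[] D:[]
After 3 (send(from=D, to=A, msg='ping')): A:[ping] B:[] C:[] D:[]
After 4 (process(C)): A:[ping] B:[] C:[] D:[]
After 5 (send(from=C, to=D, msg='err')): A:[ping] B:[] C:[] D:[err]
After 6 (process(B)): A:[ping] B:[] C:[] D:[err]
After 7 (process(B)): A:[ping] B:[] C:[] D:[err]
After 8 (process(A)): A:[] B:[] C:[] D:[err]
After 9 (send(from=C, to=D, msg='tick')): A:[] B:[] C:[] D:[err,tick]
After 10 (process(C)): A:[] B:[] C:[] D:[err,tick]
After 11 (send(from=A, to=C, msg='start')): A:[] B:[] C:[start] D:[err,tick]
After 12 (send(from=A, to=B, msg='resp')): A:[] B:[resp] C:[start] D:[err,tick]
After 13 (send(from=C, to=B, msg='done')): A:[] B:[resp,done] C:[start] D:[err,tick]

Answer: err,tick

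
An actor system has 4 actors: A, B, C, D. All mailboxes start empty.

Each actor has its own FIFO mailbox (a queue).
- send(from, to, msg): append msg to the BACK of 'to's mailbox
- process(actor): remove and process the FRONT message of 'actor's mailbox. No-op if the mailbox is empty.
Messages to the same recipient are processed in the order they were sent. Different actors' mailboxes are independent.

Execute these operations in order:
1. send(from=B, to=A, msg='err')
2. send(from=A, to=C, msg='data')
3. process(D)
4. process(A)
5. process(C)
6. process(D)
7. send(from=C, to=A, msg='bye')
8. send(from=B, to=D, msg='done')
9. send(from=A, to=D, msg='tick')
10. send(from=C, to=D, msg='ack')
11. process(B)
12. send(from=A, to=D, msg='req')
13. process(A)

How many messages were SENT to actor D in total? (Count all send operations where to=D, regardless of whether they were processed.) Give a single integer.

Answer: 4

Derivation:
After 1 (send(from=B, to=A, msg='err')): A:[err] B:[] C:[] D:[]
After 2 (send(from=A, to=C, msg='data')): A:[err] B:[] C:[data] D:[]
After 3 (process(D)): A:[err] B:[] C:[data] D:[]
After 4 (process(A)): A:[] B:[] C:[data] D:[]
After 5 (process(C)): A:[] B:[] C:[] D:[]
After 6 (process(D)): A:[] B:[] C:[] D:[]
After 7 (send(from=C, to=A, msg='bye')): A:[bye] B:[] C:[] D:[]
After 8 (send(from=B, to=D, msg='done')): A:[bye] B:[] C:[] D:[done]
After 9 (send(from=A, to=D, msg='tick')): A:[bye] B:[] C:[] D:[done,tick]
After 10 (send(from=C, to=D, msg='ack')): A:[bye] B:[] C:[] D:[done,tick,ack]
After 11 (process(B)): A:[bye] B:[] C:[] D:[done,tick,ack]
After 12 (send(from=A, to=D, msg='req')): A:[bye] B:[] C:[] D:[done,tick,ack,req]
After 13 (process(A)): A:[] B:[] C:[] D:[done,tick,ack,req]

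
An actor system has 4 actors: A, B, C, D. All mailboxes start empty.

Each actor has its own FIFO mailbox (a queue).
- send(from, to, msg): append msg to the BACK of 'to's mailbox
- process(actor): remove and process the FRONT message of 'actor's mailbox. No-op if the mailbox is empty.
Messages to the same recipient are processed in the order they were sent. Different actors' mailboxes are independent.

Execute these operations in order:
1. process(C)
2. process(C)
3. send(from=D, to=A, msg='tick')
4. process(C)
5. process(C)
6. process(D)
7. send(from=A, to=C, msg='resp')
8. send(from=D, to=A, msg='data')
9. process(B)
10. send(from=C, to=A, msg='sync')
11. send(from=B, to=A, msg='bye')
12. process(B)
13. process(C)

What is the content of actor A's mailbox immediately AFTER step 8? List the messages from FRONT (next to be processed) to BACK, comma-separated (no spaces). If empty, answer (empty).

After 1 (process(C)): A:[] B:[] C:[] D:[]
After 2 (process(C)): A:[] B:[] C:[] D:[]
After 3 (send(from=D, to=A, msg='tick')): A:[tick] B:[] C:[] D:[]
After 4 (process(C)): A:[tick] B:[] C:[] D:[]
After 5 (process(C)): A:[tick] B:[] C:[] D:[]
After 6 (process(D)): A:[tick] B:[] C:[] D:[]
After 7 (send(from=A, to=C, msg='resp')): A:[tick] B:[] C:[resp] D:[]
After 8 (send(from=D, to=A, msg='data')): A:[tick,data] B:[] C:[resp] D:[]

tick,data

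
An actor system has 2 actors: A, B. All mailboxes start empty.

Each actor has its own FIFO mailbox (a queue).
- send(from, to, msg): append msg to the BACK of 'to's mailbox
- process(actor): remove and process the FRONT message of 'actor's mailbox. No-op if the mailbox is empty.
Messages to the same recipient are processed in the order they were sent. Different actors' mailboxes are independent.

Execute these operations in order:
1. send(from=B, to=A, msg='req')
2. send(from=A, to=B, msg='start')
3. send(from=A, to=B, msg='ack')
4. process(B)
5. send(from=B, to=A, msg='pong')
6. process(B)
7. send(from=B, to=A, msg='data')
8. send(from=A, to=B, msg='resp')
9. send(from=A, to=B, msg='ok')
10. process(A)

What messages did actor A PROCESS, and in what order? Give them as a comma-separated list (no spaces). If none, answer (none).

After 1 (send(from=B, to=A, msg='req')): A:[req] B:[]
After 2 (send(from=A, to=B, msg='start')): A:[req] B:[start]
After 3 (send(from=A, to=B, msg='ack')): A:[req] B:[start,ack]
After 4 (process(B)): A:[req] B:[ack]
After 5 (send(from=B, to=A, msg='pong')): A:[req,pong] B:[ack]
After 6 (process(B)): A:[req,pong] B:[]
After 7 (send(from=B, to=A, msg='data')): A:[req,pong,data] B:[]
After 8 (send(from=A, to=B, msg='resp')): A:[req,pong,data] B:[resp]
After 9 (send(from=A, to=B, msg='ok')): A:[req,pong,data] B:[resp,ok]
After 10 (process(A)): A:[pong,data] B:[resp,ok]

Answer: req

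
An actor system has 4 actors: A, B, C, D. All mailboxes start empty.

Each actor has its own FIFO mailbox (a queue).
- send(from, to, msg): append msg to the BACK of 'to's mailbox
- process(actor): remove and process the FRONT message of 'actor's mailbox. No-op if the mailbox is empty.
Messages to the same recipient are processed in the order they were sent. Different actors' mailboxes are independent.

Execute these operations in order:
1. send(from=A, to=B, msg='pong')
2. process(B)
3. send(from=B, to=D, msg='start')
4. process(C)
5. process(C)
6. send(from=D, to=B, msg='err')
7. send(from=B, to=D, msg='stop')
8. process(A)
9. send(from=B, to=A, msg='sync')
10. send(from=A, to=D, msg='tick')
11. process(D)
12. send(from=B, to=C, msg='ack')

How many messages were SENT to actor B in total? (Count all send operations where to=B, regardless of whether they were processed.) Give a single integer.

After 1 (send(from=A, to=B, msg='pong')): A:[] B:[pong] C:[] D:[]
After 2 (process(B)): A:[] B:[] C:[] D:[]
After 3 (send(from=B, to=D, msg='start')): A:[] B:[] C:[] D:[start]
After 4 (process(C)): A:[] B:[] C:[] D:[start]
After 5 (process(C)): A:[] B:[] C:[] D:[start]
After 6 (send(from=D, to=B, msg='err')): A:[] B:[err] C:[] D:[start]
After 7 (send(from=B, to=D, msg='stop')): A:[] B:[err] C:[] D:[start,stop]
After 8 (process(A)): A:[] B:[err] C:[] D:[start,stop]
After 9 (send(from=B, to=A, msg='sync')): A:[sync] B:[err] C:[] D:[start,stop]
After 10 (send(from=A, to=D, msg='tick')): A:[sync] B:[err] C:[] D:[start,stop,tick]
After 11 (process(D)): A:[sync] B:[err] C:[] D:[stop,tick]
After 12 (send(from=B, to=C, msg='ack')): A:[sync] B:[err] C:[ack] D:[stop,tick]

Answer: 2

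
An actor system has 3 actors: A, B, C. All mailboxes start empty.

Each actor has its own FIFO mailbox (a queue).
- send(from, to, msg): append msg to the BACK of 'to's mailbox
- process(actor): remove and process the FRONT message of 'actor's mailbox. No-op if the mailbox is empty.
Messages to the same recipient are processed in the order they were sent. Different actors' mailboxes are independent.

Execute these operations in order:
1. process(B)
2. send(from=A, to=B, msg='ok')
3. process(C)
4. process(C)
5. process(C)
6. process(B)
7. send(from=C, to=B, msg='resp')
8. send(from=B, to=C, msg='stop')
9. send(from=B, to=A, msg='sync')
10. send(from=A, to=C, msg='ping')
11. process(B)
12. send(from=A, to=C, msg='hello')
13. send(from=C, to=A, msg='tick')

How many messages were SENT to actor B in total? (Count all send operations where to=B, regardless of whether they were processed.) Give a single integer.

Answer: 2

Derivation:
After 1 (process(B)): A:[] B:[] C:[]
After 2 (send(from=A, to=B, msg='ok')): A:[] B:[ok] C:[]
After 3 (process(C)): A:[] B:[ok] C:[]
After 4 (process(C)): A:[] B:[ok] C:[]
After 5 (process(C)): A:[] B:[ok] C:[]
After 6 (process(B)): A:[] B:[] C:[]
After 7 (send(from=C, to=B, msg='resp')): A:[] B:[resp] C:[]
After 8 (send(from=B, to=C, msg='stop')): A:[] B:[resp] C:[stop]
After 9 (send(from=B, to=A, msg='sync')): A:[sync] B:[resp] C:[stop]
After 10 (send(from=A, to=C, msg='ping')): A:[sync] B:[resp] C:[stop,ping]
After 11 (process(B)): A:[sync] B:[] C:[stop,ping]
After 12 (send(from=A, to=C, msg='hello')): A:[sync] B:[] C:[stop,ping,hello]
After 13 (send(from=C, to=A, msg='tick')): A:[sync,tick] B:[] C:[stop,ping,hello]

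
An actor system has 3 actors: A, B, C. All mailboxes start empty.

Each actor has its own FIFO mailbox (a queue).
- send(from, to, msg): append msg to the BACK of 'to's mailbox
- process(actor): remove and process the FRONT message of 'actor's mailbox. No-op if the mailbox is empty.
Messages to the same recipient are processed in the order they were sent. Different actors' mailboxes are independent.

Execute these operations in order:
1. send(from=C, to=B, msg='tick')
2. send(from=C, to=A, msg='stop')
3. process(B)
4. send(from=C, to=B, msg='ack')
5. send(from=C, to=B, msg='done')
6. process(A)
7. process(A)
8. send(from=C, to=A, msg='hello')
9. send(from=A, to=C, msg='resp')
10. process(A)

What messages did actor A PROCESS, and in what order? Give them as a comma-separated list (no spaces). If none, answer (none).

Answer: stop,hello

Derivation:
After 1 (send(from=C, to=B, msg='tick')): A:[] B:[tick] C:[]
After 2 (send(from=C, to=A, msg='stop')): A:[stop] B:[tick] C:[]
After 3 (process(B)): A:[stop] B:[] C:[]
After 4 (send(from=C, to=B, msg='ack')): A:[stop] B:[ack] C:[]
After 5 (send(from=C, to=B, msg='done')): A:[stop] B:[ack,done] C:[]
After 6 (process(A)): A:[] B:[ack,done] C:[]
After 7 (process(A)): A:[] B:[ack,done] C:[]
After 8 (send(from=C, to=A, msg='hello')): A:[hello] B:[ack,done] C:[]
After 9 (send(from=A, to=C, msg='resp')): A:[hello] B:[ack,done] C:[resp]
After 10 (process(A)): A:[] B:[ack,done] C:[resp]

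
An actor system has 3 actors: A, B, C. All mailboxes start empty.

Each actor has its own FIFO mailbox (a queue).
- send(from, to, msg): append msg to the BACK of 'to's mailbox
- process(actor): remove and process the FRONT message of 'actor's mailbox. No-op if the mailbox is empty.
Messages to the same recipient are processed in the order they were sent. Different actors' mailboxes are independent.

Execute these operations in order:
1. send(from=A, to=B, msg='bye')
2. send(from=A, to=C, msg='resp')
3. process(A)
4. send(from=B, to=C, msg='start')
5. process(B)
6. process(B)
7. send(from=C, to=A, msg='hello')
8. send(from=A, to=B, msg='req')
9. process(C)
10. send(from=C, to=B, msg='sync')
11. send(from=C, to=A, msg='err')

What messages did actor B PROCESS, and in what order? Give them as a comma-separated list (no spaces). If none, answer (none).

After 1 (send(from=A, to=B, msg='bye')): A:[] B:[bye] C:[]
After 2 (send(from=A, to=C, msg='resp')): A:[] B:[bye] C:[resp]
After 3 (process(A)): A:[] B:[bye] C:[resp]
After 4 (send(from=B, to=C, msg='start')): A:[] B:[bye] C:[resp,start]
After 5 (process(B)): A:[] B:[] C:[resp,start]
After 6 (process(B)): A:[] B:[] C:[resp,start]
After 7 (send(from=C, to=A, msg='hello')): A:[hello] B:[] C:[resp,start]
After 8 (send(from=A, to=B, msg='req')): A:[hello] B:[req] C:[resp,start]
After 9 (process(C)): A:[hello] B:[req] C:[start]
After 10 (send(from=C, to=B, msg='sync')): A:[hello] B:[req,sync] C:[start]
After 11 (send(from=C, to=A, msg='err')): A:[hello,err] B:[req,sync] C:[start]

Answer: bye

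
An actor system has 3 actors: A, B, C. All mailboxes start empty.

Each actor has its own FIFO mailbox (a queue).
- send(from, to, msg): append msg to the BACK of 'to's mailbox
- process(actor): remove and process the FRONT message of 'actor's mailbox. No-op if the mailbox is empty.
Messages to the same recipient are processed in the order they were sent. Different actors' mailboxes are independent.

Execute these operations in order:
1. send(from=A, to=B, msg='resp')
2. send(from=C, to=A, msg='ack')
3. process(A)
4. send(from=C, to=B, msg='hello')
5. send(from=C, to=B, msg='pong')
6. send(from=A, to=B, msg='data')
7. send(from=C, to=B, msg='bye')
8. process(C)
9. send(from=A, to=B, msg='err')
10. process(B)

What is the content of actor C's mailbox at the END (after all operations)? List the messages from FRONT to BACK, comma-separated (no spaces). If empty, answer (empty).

Answer: (empty)

Derivation:
After 1 (send(from=A, to=B, msg='resp')): A:[] B:[resp] C:[]
After 2 (send(from=C, to=A, msg='ack')): A:[ack] B:[resp] C:[]
After 3 (process(A)): A:[] B:[resp] C:[]
After 4 (send(from=C, to=B, msg='hello')): A:[] B:[resp,hello] C:[]
After 5 (send(from=C, to=B, msg='pong')): A:[] B:[resp,hello,pong] C:[]
After 6 (send(from=A, to=B, msg='data')): A:[] B:[resp,hello,pong,data] C:[]
After 7 (send(from=C, to=B, msg='bye')): A:[] B:[resp,hello,pong,data,bye] C:[]
After 8 (process(C)): A:[] B:[resp,hello,pong,data,bye] C:[]
After 9 (send(from=A, to=B, msg='err')): A:[] B:[resp,hello,pong,data,bye,err] C:[]
After 10 (process(B)): A:[] B:[hello,pong,data,bye,err] C:[]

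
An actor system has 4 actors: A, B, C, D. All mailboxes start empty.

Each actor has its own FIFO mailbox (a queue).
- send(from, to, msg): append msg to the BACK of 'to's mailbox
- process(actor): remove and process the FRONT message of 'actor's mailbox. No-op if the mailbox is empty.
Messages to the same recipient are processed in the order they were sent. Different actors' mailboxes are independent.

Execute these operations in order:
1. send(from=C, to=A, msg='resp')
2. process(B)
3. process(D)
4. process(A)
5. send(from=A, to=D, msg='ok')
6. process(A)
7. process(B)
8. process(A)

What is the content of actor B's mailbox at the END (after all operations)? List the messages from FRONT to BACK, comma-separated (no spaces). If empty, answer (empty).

After 1 (send(from=C, to=A, msg='resp')): A:[resp] B:[] C:[] D:[]
After 2 (process(B)): A:[resp] B:[] C:[] D:[]
After 3 (process(D)): A:[resp] B:[] C:[] D:[]
After 4 (process(A)): A:[] B:[] C:[] D:[]
After 5 (send(from=A, to=D, msg='ok')): A:[] B:[] C:[] D:[ok]
After 6 (process(A)): A:[] B:[] C:[] D:[ok]
After 7 (process(B)): A:[] B:[] C:[] D:[ok]
After 8 (process(A)): A:[] B:[] C:[] D:[ok]

Answer: (empty)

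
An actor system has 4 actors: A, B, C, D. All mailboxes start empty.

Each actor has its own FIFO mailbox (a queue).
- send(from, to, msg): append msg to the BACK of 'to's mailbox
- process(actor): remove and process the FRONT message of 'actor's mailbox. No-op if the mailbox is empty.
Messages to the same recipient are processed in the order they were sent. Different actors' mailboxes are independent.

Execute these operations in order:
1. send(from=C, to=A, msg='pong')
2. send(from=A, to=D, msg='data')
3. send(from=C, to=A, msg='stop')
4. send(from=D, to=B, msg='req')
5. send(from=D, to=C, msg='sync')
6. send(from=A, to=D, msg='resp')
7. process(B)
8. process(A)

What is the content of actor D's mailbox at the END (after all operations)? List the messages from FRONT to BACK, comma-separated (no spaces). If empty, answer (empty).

Answer: data,resp

Derivation:
After 1 (send(from=C, to=A, msg='pong')): A:[pong] B:[] C:[] D:[]
After 2 (send(from=A, to=D, msg='data')): A:[pong] B:[] C:[] D:[data]
After 3 (send(from=C, to=A, msg='stop')): A:[pong,stop] B:[] C:[] D:[data]
After 4 (send(from=D, to=B, msg='req')): A:[pong,stop] B:[req] C:[] D:[data]
After 5 (send(from=D, to=C, msg='sync')): A:[pong,stop] B:[req] C:[sync] D:[data]
After 6 (send(from=A, to=D, msg='resp')): A:[pong,stop] B:[req] C:[sync] D:[data,resp]
After 7 (process(B)): A:[pong,stop] B:[] C:[sync] D:[data,resp]
After 8 (process(A)): A:[stop] B:[] C:[sync] D:[data,resp]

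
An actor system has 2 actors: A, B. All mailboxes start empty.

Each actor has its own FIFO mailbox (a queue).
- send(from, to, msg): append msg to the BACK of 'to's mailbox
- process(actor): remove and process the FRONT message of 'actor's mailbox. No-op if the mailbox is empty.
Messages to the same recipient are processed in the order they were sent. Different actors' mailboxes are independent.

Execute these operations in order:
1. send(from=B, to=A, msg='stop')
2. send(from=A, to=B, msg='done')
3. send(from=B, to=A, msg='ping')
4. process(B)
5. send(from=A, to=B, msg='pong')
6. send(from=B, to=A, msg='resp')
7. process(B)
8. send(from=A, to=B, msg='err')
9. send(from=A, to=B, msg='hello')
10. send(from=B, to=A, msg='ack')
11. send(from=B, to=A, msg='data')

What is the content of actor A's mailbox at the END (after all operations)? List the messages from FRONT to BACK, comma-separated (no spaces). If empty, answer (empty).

Answer: stop,ping,resp,ack,data

Derivation:
After 1 (send(from=B, to=A, msg='stop')): A:[stop] B:[]
After 2 (send(from=A, to=B, msg='done')): A:[stop] B:[done]
After 3 (send(from=B, to=A, msg='ping')): A:[stop,ping] B:[done]
After 4 (process(B)): A:[stop,ping] B:[]
After 5 (send(from=A, to=B, msg='pong')): A:[stop,ping] B:[pong]
After 6 (send(from=B, to=A, msg='resp')): A:[stop,ping,resp] B:[pong]
After 7 (process(B)): A:[stop,ping,resp] B:[]
After 8 (send(from=A, to=B, msg='err')): A:[stop,ping,resp] B:[err]
After 9 (send(from=A, to=B, msg='hello')): A:[stop,ping,resp] B:[err,hello]
After 10 (send(from=B, to=A, msg='ack')): A:[stop,ping,resp,ack] B:[err,hello]
After 11 (send(from=B, to=A, msg='data')): A:[stop,ping,resp,ack,data] B:[err,hello]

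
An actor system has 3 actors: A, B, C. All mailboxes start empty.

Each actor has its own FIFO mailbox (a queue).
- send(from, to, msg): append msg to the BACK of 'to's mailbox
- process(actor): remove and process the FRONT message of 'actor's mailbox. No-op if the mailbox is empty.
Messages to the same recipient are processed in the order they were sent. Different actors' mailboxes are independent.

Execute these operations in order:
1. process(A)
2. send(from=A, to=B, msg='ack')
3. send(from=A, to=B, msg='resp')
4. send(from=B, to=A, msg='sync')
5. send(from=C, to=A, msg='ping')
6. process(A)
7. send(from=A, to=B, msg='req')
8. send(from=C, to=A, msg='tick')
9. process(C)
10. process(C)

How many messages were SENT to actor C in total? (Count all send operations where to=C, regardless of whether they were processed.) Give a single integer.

Answer: 0

Derivation:
After 1 (process(A)): A:[] B:[] C:[]
After 2 (send(from=A, to=B, msg='ack')): A:[] B:[ack] C:[]
After 3 (send(from=A, to=B, msg='resp')): A:[] B:[ack,resp] C:[]
After 4 (send(from=B, to=A, msg='sync')): A:[sync] B:[ack,resp] C:[]
After 5 (send(from=C, to=A, msg='ping')): A:[sync,ping] B:[ack,resp] C:[]
After 6 (process(A)): A:[ping] B:[ack,resp] C:[]
After 7 (send(from=A, to=B, msg='req')): A:[ping] B:[ack,resp,req] C:[]
After 8 (send(from=C, to=A, msg='tick')): A:[ping,tick] B:[ack,resp,req] C:[]
After 9 (process(C)): A:[ping,tick] B:[ack,resp,req] C:[]
After 10 (process(C)): A:[ping,tick] B:[ack,resp,req] C:[]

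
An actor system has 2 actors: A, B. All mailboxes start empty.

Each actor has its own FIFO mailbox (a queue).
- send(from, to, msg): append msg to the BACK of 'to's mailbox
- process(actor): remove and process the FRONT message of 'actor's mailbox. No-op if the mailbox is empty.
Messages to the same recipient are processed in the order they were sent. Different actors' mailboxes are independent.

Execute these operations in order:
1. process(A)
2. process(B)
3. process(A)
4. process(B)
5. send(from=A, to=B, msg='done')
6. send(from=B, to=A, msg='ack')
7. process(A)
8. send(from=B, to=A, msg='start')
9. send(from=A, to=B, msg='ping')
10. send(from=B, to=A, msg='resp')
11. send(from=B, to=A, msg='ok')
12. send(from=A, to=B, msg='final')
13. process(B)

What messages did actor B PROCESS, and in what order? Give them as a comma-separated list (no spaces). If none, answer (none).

After 1 (process(A)): A:[] B:[]
After 2 (process(B)): A:[] B:[]
After 3 (process(A)): A:[] B:[]
After 4 (process(B)): A:[] B:[]
After 5 (send(from=A, to=B, msg='done')): A:[] B:[done]
After 6 (send(from=B, to=A, msg='ack')): A:[ack] B:[done]
After 7 (process(A)): A:[] B:[done]
After 8 (send(from=B, to=A, msg='start')): A:[start] B:[done]
After 9 (send(from=A, to=B, msg='ping')): A:[start] B:[done,ping]
After 10 (send(from=B, to=A, msg='resp')): A:[start,resp] B:[done,ping]
After 11 (send(from=B, to=A, msg='ok')): A:[start,resp,ok] B:[done,ping]
After 12 (send(from=A, to=B, msg='final')): A:[start,resp,ok] B:[done,ping,final]
After 13 (process(B)): A:[start,resp,ok] B:[ping,final]

Answer: done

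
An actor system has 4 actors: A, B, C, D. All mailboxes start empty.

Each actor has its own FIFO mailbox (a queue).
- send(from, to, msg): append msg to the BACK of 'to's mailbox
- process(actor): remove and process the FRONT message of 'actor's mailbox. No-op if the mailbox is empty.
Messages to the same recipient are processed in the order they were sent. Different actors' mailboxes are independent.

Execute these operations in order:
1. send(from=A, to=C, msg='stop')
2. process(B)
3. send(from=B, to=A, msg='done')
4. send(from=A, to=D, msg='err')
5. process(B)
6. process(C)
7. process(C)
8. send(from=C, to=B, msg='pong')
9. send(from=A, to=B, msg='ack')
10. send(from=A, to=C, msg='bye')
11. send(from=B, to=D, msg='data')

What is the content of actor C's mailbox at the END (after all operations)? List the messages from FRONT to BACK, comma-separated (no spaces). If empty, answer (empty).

After 1 (send(from=A, to=C, msg='stop')): A:[] B:[] C:[stop] D:[]
After 2 (process(B)): A:[] B:[] C:[stop] D:[]
After 3 (send(from=B, to=A, msg='done')): A:[done] B:[] C:[stop] D:[]
After 4 (send(from=A, to=D, msg='err')): A:[done] B:[] C:[stop] D:[err]
After 5 (process(B)): A:[done] B:[] C:[stop] D:[err]
After 6 (process(C)): A:[done] B:[] C:[] D:[err]
After 7 (process(C)): A:[done] B:[] C:[] D:[err]
After 8 (send(from=C, to=B, msg='pong')): A:[done] B:[pong] C:[] D:[err]
After 9 (send(from=A, to=B, msg='ack')): A:[done] B:[pong,ack] C:[] D:[err]
After 10 (send(from=A, to=C, msg='bye')): A:[done] B:[pong,ack] C:[bye] D:[err]
After 11 (send(from=B, to=D, msg='data')): A:[done] B:[pong,ack] C:[bye] D:[err,data]

Answer: bye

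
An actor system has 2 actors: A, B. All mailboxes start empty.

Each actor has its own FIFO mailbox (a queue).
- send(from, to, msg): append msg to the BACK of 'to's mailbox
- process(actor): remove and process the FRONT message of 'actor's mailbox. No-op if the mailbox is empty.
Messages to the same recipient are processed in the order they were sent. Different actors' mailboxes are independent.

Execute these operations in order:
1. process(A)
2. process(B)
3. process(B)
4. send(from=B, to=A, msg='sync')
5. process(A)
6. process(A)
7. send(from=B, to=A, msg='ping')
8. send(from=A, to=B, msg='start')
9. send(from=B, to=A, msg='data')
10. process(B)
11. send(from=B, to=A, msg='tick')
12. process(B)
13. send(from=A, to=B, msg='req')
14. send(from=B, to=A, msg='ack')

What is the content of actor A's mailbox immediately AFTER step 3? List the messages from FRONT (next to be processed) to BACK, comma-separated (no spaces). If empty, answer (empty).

After 1 (process(A)): A:[] B:[]
After 2 (process(B)): A:[] B:[]
After 3 (process(B)): A:[] B:[]

(empty)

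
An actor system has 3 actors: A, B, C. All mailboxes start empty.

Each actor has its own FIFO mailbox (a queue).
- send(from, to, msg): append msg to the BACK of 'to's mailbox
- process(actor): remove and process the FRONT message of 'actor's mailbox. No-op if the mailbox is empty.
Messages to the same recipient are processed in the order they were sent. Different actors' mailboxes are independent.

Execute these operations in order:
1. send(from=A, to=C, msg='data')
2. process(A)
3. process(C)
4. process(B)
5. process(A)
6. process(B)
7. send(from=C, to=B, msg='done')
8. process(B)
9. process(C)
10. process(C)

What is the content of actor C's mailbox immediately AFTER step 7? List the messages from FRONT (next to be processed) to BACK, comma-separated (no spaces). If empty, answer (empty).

After 1 (send(from=A, to=C, msg='data')): A:[] B:[] C:[data]
After 2 (process(A)): A:[] B:[] C:[data]
After 3 (process(C)): A:[] B:[] C:[]
After 4 (process(B)): A:[] B:[] C:[]
After 5 (process(A)): A:[] B:[] C:[]
After 6 (process(B)): A:[] B:[] C:[]
After 7 (send(from=C, to=B, msg='done')): A:[] B:[done] C:[]

(empty)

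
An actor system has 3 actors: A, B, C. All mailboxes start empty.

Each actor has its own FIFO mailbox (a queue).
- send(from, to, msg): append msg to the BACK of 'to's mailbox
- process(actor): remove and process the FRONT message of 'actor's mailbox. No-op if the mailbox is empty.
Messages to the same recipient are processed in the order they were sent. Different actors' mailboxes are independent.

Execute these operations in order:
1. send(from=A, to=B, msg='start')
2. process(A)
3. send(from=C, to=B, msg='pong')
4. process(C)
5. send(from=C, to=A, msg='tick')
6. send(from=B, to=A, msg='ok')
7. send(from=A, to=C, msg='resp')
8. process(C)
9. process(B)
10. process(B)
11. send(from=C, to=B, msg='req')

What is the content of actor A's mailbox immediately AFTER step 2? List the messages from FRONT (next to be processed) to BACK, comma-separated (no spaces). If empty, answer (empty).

After 1 (send(from=A, to=B, msg='start')): A:[] B:[start] C:[]
After 2 (process(A)): A:[] B:[start] C:[]

(empty)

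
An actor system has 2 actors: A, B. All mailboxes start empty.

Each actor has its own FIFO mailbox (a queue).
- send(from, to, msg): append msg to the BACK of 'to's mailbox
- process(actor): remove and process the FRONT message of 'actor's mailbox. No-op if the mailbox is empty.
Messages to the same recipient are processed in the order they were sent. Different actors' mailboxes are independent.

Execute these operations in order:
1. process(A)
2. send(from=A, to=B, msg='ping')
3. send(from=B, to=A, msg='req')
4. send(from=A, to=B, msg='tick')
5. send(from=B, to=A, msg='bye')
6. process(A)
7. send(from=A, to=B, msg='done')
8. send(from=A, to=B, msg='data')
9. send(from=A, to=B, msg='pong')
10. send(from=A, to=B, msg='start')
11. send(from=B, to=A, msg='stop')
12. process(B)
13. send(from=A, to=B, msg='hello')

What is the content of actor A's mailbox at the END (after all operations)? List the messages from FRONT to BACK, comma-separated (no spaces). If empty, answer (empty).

Answer: bye,stop

Derivation:
After 1 (process(A)): A:[] B:[]
After 2 (send(from=A, to=B, msg='ping')): A:[] B:[ping]
After 3 (send(from=B, to=A, msg='req')): A:[req] B:[ping]
After 4 (send(from=A, to=B, msg='tick')): A:[req] B:[ping,tick]
After 5 (send(from=B, to=A, msg='bye')): A:[req,bye] B:[ping,tick]
After 6 (process(A)): A:[bye] B:[ping,tick]
After 7 (send(from=A, to=B, msg='done')): A:[bye] B:[ping,tick,done]
After 8 (send(from=A, to=B, msg='data')): A:[bye] B:[ping,tick,done,data]
After 9 (send(from=A, to=B, msg='pong')): A:[bye] B:[ping,tick,done,data,pong]
After 10 (send(from=A, to=B, msg='start')): A:[bye] B:[ping,tick,done,data,pong,start]
After 11 (send(from=B, to=A, msg='stop')): A:[bye,stop] B:[ping,tick,done,data,pong,start]
After 12 (process(B)): A:[bye,stop] B:[tick,done,data,pong,start]
After 13 (send(from=A, to=B, msg='hello')): A:[bye,stop] B:[tick,done,data,pong,start,hello]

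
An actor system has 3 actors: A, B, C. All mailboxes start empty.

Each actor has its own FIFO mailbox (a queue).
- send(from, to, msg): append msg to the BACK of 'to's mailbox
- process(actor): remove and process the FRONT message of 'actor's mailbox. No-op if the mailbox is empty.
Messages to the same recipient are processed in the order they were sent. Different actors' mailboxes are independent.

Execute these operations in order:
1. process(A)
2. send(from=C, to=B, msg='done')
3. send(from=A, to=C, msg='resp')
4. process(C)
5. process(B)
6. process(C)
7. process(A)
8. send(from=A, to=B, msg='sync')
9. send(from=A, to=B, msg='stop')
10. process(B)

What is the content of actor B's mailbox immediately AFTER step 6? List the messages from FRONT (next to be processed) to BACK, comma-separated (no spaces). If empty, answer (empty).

After 1 (process(A)): A:[] B:[] C:[]
After 2 (send(from=C, to=B, msg='done')): A:[] B:[done] C:[]
After 3 (send(from=A, to=C, msg='resp')): A:[] B:[done] C:[resp]
After 4 (process(C)): A:[] B:[done] C:[]
After 5 (process(B)): A:[] B:[] C:[]
After 6 (process(C)): A:[] B:[] C:[]

(empty)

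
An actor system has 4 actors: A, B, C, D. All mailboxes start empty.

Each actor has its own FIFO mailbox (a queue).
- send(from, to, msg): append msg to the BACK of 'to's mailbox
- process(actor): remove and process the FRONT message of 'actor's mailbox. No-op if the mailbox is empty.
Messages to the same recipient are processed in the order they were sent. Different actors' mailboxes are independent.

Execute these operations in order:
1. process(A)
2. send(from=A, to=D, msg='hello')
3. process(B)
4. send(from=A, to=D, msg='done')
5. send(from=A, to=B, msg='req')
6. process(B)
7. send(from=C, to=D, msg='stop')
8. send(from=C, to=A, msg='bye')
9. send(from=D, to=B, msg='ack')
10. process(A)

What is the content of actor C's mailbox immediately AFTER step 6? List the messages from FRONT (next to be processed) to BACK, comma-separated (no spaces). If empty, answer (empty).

After 1 (process(A)): A:[] B:[] C:[] D:[]
After 2 (send(from=A, to=D, msg='hello')): A:[] B:[] C:[] D:[hello]
After 3 (process(B)): A:[] B:[] C:[] D:[hello]
After 4 (send(from=A, to=D, msg='done')): A:[] B:[] C:[] D:[hello,done]
After 5 (send(from=A, to=B, msg='req')): A:[] B:[req] C:[] D:[hello,done]
After 6 (process(B)): A:[] B:[] C:[] D:[hello,done]

(empty)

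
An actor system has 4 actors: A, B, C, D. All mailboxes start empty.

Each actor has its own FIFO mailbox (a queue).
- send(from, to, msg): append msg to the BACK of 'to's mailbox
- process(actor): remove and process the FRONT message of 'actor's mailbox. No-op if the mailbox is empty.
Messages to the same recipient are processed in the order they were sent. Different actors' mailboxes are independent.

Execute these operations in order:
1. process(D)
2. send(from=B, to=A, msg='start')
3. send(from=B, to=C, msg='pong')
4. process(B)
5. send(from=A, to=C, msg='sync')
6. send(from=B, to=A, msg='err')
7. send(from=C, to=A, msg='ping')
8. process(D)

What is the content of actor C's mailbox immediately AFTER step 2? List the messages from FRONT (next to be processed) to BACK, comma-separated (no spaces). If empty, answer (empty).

After 1 (process(D)): A:[] B:[] C:[] D:[]
After 2 (send(from=B, to=A, msg='start')): A:[start] B:[] C:[] D:[]

(empty)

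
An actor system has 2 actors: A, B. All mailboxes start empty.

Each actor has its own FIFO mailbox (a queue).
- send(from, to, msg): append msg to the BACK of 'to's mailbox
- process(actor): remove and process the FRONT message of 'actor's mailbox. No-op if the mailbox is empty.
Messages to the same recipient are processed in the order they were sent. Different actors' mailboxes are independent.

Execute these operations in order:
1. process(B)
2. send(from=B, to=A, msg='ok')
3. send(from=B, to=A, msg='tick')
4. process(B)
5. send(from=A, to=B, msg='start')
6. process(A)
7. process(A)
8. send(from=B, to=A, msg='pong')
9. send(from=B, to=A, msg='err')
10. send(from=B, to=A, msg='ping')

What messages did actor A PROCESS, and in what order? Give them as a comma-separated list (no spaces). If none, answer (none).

After 1 (process(B)): A:[] B:[]
After 2 (send(from=B, to=A, msg='ok')): A:[ok] B:[]
After 3 (send(from=B, to=A, msg='tick')): A:[ok,tick] B:[]
After 4 (process(B)): A:[ok,tick] B:[]
After 5 (send(from=A, to=B, msg='start')): A:[ok,tick] B:[start]
After 6 (process(A)): A:[tick] B:[start]
After 7 (process(A)): A:[] B:[start]
After 8 (send(from=B, to=A, msg='pong')): A:[pong] B:[start]
After 9 (send(from=B, to=A, msg='err')): A:[pong,err] B:[start]
After 10 (send(from=B, to=A, msg='ping')): A:[pong,err,ping] B:[start]

Answer: ok,tick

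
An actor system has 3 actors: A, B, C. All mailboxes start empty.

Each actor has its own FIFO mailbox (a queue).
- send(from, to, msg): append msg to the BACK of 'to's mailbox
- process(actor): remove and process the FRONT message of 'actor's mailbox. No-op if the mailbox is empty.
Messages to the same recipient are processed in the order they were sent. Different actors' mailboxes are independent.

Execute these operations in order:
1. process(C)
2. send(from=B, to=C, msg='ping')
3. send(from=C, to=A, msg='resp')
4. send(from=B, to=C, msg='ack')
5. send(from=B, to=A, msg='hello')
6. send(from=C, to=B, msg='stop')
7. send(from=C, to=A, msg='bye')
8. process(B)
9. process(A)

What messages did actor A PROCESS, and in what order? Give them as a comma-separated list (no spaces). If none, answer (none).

After 1 (process(C)): A:[] B:[] C:[]
After 2 (send(from=B, to=C, msg='ping')): A:[] B:[] C:[ping]
After 3 (send(from=C, to=A, msg='resp')): A:[resp] B:[] C:[ping]
After 4 (send(from=B, to=C, msg='ack')): A:[resp] B:[] C:[ping,ack]
After 5 (send(from=B, to=A, msg='hello')): A:[resp,hello] B:[] C:[ping,ack]
After 6 (send(from=C, to=B, msg='stop')): A:[resp,hello] B:[stop] C:[ping,ack]
After 7 (send(from=C, to=A, msg='bye')): A:[resp,hello,bye] B:[stop] C:[ping,ack]
After 8 (process(B)): A:[resp,hello,bye] B:[] C:[ping,ack]
After 9 (process(A)): A:[hello,bye] B:[] C:[ping,ack]

Answer: resp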